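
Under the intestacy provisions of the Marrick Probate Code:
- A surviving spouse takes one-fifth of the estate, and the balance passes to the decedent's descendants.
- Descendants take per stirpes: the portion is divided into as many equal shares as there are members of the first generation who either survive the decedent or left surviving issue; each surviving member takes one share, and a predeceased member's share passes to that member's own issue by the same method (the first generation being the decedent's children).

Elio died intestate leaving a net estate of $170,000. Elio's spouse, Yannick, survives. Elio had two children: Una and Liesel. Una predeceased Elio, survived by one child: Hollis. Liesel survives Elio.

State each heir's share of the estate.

Yannick takes one-fifth of $170,000 = $34,000. The remaining $136,000 passes to the descendants.
The descendants' portion ($136,000) is divided into 2 shares of $68,000: Liesel takes $68,000; Una's $68,000 share passes to Una's issue.
Una's share ($68,000) passes entirely to Hollis.

Yannick: $34,000; Hollis: $68,000; Liesel: $68,000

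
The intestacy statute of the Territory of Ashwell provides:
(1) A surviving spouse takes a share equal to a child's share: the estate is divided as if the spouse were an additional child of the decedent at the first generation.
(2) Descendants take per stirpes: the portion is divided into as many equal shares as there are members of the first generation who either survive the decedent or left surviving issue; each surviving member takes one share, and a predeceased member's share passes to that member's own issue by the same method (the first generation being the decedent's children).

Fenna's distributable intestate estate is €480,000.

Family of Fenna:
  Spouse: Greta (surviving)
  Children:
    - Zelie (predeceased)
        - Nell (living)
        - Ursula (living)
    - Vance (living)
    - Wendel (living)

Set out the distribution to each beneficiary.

The spouse counts as an additional share at the children's level, so there are 4 primary shares of €120,000. Greta takes one such share (€120,000).
The children's combined portion (€360,000) is divided into 3 shares of €120,000: Vance and Wendel each take €120,000; Zelie's €120,000 share passes to Zelie's issue.
Zelie's share (€120,000) is divided into 2 shares of €60,000: Nell and Ursula each take €60,000.

Greta: €120,000; Nell: €60,000; Ursula: €60,000; Vance: €120,000; Wendel: €120,000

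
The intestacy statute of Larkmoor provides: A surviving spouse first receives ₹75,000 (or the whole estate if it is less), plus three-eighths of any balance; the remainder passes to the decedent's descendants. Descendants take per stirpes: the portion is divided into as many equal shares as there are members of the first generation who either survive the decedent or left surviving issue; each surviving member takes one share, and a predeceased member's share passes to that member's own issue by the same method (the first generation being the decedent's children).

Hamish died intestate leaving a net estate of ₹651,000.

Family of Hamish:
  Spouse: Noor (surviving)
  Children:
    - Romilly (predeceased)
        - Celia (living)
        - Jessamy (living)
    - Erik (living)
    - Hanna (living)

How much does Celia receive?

Noor first takes ₹75,000, leaving a balance of ₹576,000. Noor then takes three-eighths of the balance (₹216,000), for a total of ₹291,000. The remaining ₹360,000 passes to the descendants.
The descendants' portion (₹360,000) is divided into 3 shares of ₹120,000: Erik and Hanna each take ₹120,000; Romilly's ₹120,000 share passes to Romilly's issue.
Romilly's share (₹120,000) is divided into 2 shares of ₹60,000: Celia and Jessamy each take ₹60,000.

Celia receives ₹60,000.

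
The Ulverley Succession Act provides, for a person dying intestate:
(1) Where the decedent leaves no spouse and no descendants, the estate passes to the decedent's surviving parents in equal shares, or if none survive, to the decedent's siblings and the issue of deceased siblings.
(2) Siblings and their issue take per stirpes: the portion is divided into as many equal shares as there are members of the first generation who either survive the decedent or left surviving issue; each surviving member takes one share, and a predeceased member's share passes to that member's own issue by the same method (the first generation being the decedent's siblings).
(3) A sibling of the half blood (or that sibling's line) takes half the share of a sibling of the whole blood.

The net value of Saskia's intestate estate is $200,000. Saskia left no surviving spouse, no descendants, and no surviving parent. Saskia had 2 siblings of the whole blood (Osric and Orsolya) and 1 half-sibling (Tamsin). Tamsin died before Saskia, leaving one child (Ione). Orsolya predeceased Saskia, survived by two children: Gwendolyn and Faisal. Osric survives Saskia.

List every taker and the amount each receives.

Osric: $80,000; Ione: $40,000; Gwendolyn: $40,000; Faisal: $40,000

The entire $200,000 passes to the siblings and their issue.
Counting each half-blood sibling's line as half a unit, there are 5/2 units in $200,000, so one unit is $80,000. Whole-blood lines (Osric and Orsolya) take $80,000 each; half-blood lines (Tamsin) take $40,000 each.
Tamsin's share ($40,000) passes entirely to Ione.
Orsolya's share ($80,000) is divided into 2 shares of $40,000: Gwendolyn and Faisal each take $40,000.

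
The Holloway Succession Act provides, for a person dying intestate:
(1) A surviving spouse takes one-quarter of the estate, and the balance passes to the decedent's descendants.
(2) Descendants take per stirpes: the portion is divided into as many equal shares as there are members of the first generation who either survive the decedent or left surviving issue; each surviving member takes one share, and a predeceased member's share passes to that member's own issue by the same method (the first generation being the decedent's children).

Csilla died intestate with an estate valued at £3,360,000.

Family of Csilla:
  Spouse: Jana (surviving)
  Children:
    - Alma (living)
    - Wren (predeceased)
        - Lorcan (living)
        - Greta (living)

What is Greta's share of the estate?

Jana takes one-quarter of £3,360,000 = £840,000. The remaining £2,520,000 passes to the descendants.
The descendants' portion (£2,520,000) is divided into 2 shares of £1,260,000: Alma takes £1,260,000; Wren's £1,260,000 share passes to Wren's issue.
Wren's share (£1,260,000) is divided into 2 shares of £630,000: Lorcan and Greta each take £630,000.

Greta receives £630,000.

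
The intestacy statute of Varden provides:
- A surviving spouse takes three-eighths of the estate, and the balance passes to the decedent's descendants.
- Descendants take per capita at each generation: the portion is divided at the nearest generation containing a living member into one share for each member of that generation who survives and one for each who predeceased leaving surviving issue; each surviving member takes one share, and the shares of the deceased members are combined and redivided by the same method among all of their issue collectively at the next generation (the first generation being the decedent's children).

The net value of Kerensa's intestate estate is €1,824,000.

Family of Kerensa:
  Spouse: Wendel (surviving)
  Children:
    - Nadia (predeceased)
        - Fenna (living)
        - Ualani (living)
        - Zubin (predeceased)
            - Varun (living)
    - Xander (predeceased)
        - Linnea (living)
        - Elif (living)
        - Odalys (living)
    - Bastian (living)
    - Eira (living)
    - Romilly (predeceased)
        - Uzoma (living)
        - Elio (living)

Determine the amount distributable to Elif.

Wendel takes three-eighths of €1,824,000 = €684,000. The remaining €1,140,000 passes to the descendants.
The descendants' portion (€1,140,000) is divided at the children's generation into 5 shares of €228,000. Bastian and Eira each take €228,000. The 3 shares of the deceased (Nadia, Xander, and Romilly) are combined into a pool of €684,000.
That pool (€684,000) is divided at the grandchildren's generation into 8 shares of €85,500. Fenna, Ualani, Linnea, Elif, Odalys, Uzoma, and Elio each take €85,500. The remaining share for the deceased Zubin (€85,500) is carried to the next generation.
That pool (€85,500) passes entirely to Varun, the sole taker at the great-grandchildren's generation.

Elif receives €85,500.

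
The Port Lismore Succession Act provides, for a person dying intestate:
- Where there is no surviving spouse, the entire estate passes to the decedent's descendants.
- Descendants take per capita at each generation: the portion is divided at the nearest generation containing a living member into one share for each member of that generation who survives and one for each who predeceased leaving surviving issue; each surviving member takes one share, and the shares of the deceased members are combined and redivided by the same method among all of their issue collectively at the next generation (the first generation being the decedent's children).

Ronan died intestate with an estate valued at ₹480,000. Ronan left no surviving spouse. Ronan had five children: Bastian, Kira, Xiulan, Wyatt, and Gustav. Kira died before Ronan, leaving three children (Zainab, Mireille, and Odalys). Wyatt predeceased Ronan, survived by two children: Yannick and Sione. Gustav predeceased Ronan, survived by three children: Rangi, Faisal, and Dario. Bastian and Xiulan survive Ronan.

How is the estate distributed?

The entire ₹480,000 passes to the descendants.
That amount (₹480,000) is divided at the children's generation into 5 shares of ₹96,000. Bastian and Xiulan each take ₹96,000. The 3 shares of the deceased (Kira, Wyatt, and Gustav) are combined into a pool of ₹288,000.
That pool (₹288,000) is divided at the grandchildren's generation equally among Zainab, Mireille, Odalys, Yannick, Sione, Rangi, Faisal, and Dario: ₹36,000 each.

Bastian: ₹96,000; Zainab: ₹36,000; Mireille: ₹36,000; Odalys: ₹36,000; Xiulan: ₹96,000; Yannick: ₹36,000; Sione: ₹36,000; Rangi: ₹36,000; Faisal: ₹36,000; Dario: ₹36,000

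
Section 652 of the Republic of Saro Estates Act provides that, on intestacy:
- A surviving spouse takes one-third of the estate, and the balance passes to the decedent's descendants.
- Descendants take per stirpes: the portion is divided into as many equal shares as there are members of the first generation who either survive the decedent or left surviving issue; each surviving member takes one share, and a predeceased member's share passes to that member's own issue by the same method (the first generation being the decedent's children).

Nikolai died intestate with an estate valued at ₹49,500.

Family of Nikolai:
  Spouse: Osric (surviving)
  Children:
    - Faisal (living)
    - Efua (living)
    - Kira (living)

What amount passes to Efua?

Efua receives ₹11,000.

Osric takes one-third of ₹49,500 = ₹16,500. The remaining ₹33,000 passes to the descendants.
The descendants' portion (₹33,000) is divided into 3 shares of ₹11,000: Faisal, Efua, and Kira each take ₹11,000.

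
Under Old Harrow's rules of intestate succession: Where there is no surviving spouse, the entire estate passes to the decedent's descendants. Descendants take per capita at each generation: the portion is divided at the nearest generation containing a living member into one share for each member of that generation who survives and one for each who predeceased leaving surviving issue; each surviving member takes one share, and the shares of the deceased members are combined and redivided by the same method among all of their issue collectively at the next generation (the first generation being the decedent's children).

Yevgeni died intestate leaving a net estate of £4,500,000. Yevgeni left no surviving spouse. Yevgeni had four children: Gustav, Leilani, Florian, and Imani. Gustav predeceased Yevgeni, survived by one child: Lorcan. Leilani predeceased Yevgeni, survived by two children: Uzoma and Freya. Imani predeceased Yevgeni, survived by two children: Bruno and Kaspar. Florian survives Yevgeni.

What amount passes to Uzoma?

Uzoma receives £675,000.

The entire £4,500,000 passes to the descendants.
That amount (£4,500,000) is divided at the children's generation into 4 shares of £1,125,000. Florian takes £1,125,000. The 3 shares of the deceased (Gustav, Leilani, and Imani) are combined into a pool of £3,375,000.
That pool (£3,375,000) is divided at the grandchildren's generation equally among Lorcan, Uzoma, Freya, Bruno, and Kaspar: £675,000 each.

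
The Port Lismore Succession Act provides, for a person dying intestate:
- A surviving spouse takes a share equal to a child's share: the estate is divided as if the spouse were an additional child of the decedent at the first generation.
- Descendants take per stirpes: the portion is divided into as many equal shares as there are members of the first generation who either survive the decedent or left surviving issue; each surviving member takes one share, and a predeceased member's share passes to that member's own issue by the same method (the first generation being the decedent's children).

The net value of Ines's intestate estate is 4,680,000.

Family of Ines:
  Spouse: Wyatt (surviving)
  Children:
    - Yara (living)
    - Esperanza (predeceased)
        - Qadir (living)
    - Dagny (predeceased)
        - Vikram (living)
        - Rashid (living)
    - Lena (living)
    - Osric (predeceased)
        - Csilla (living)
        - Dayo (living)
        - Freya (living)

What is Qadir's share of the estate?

The spouse counts as an additional share at the children's level, so there are 6 primary shares of 780,000. Wyatt takes one such share (780,000).
The children's combined portion (3,900,000) is divided into 5 shares of 780,000: Yara and Lena each take 780,000; Esperanza's 780,000 share passes to Esperanza's issue; Dagny's 780,000 share passes to Dagny's issue; Osric's 780,000 share passes to Osric's issue.
Esperanza's share (780,000) passes entirely to Qadir.
Dagny's share (780,000) is divided into 2 shares of 390,000: Vikram and Rashid each take 390,000.
Osric's share (780,000) is divided into 3 shares of 260,000: Csilla, Dayo, and Freya each take 260,000.

Qadir receives 780,000.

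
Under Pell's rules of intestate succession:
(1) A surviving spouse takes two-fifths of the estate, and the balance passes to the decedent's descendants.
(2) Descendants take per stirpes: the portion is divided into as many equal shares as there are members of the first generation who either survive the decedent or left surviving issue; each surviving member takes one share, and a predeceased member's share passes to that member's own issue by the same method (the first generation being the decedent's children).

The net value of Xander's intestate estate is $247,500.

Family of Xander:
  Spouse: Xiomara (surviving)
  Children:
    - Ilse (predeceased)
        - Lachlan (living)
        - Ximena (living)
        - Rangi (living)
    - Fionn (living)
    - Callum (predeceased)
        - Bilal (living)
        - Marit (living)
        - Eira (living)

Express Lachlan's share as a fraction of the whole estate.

Xiomara takes two-fifths of $247,500 = $99,000. The remaining $148,500 passes to the descendants.
The descendants' portion ($148,500) is divided into 3 shares of $49,500: Fionn takes $49,500; Ilse's $49,500 share passes to Ilse's issue; Callum's $49,500 share passes to Callum's issue.
Ilse's share ($49,500) is divided into 3 shares of $16,500: Lachlan, Ximena, and Rangi each take $16,500.
Callum's share ($49,500) is divided into 3 shares of $16,500: Bilal, Marit, and Eira each take $16,500.

Lachlan receives 1/15 of the estate.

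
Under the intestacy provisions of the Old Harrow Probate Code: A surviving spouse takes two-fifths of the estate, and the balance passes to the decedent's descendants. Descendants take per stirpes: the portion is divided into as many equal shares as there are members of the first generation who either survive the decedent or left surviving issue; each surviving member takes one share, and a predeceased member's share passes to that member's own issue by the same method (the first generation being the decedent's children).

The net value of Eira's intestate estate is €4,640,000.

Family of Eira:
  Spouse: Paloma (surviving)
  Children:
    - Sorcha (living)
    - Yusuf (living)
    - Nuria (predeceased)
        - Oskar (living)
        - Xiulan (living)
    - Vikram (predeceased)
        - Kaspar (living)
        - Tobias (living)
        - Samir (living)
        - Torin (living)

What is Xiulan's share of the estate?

Xiulan receives €348,000.

Paloma takes two-fifths of €4,640,000 = €1,856,000. The remaining €2,784,000 passes to the descendants.
The descendants' portion (€2,784,000) is divided into 4 shares of €696,000: Sorcha and Yusuf each take €696,000; Nuria's €696,000 share passes to Nuria's issue; Vikram's €696,000 share passes to Vikram's issue.
Nuria's share (€696,000) is divided into 2 shares of €348,000: Oskar and Xiulan each take €348,000.
Vikram's share (€696,000) is divided into 4 shares of €174,000: Kaspar, Tobias, Samir, and Torin each take €174,000.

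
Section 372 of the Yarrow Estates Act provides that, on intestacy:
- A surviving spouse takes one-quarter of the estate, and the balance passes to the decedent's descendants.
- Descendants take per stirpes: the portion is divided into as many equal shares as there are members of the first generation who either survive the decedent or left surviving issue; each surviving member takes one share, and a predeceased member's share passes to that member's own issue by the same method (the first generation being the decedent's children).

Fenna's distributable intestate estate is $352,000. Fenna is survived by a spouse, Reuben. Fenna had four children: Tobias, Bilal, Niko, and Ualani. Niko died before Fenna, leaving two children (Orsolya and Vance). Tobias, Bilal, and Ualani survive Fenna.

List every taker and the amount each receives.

Reuben: $88,000; Tobias: $66,000; Bilal: $66,000; Orsolya: $33,000; Vance: $33,000; Ualani: $66,000

Reuben takes one-quarter of $352,000 = $88,000. The remaining $264,000 passes to the descendants.
The descendants' portion ($264,000) is divided into 4 shares of $66,000: Tobias, Bilal, and Ualani each take $66,000; Niko's $66,000 share passes to Niko's issue.
Niko's share ($66,000) is divided into 2 shares of $33,000: Orsolya and Vance each take $33,000.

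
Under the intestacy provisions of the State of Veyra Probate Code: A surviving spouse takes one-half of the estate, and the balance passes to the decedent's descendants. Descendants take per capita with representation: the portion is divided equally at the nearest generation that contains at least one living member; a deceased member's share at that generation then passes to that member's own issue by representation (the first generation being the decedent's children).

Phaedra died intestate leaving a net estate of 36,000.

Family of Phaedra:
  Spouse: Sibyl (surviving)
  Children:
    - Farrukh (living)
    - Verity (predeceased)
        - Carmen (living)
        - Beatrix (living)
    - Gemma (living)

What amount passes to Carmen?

Carmen receives 3,000.

Sibyl takes one-half of 36,000 = 18,000. The remaining 18,000 passes to the descendants.
The descendants' portion (18,000) is divided into 3 shares of 6,000: Farrukh and Gemma each take 6,000; Verity's 6,000 share passes to Verity's issue.
Verity's share (6,000) is divided into 2 shares of 3,000: Carmen and Beatrix each take 3,000.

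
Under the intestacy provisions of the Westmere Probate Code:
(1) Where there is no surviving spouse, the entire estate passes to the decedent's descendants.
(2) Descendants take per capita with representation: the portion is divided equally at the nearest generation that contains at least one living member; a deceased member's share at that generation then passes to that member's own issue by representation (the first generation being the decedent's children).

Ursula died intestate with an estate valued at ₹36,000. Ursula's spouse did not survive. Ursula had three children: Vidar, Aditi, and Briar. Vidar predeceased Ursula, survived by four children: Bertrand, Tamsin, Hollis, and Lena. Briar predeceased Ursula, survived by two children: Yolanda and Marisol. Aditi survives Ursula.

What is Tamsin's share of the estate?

Tamsin receives ₹3,000.

The entire ₹36,000 passes to the descendants.
That amount (₹36,000) is divided into 3 shares of ₹12,000: Aditi takes ₹12,000; Vidar's ₹12,000 share passes to Vidar's issue; Briar's ₹12,000 share passes to Briar's issue.
Vidar's share (₹12,000) is divided into 4 shares of ₹3,000: Bertrand, Tamsin, Hollis, and Lena each take ₹3,000.
Briar's share (₹12,000) is divided into 2 shares of ₹6,000: Yolanda and Marisol each take ₹6,000.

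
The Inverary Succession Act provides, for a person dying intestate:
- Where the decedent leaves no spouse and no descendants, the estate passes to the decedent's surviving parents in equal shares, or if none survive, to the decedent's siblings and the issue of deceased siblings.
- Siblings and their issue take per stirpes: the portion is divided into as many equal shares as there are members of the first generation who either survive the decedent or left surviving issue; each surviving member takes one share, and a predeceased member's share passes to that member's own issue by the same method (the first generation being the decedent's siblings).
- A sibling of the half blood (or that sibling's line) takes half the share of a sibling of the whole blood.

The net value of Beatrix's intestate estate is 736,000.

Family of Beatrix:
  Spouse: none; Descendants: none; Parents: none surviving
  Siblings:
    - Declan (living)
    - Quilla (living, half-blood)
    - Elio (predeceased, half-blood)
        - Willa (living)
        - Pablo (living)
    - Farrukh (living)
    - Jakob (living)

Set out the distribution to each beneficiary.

Declan: 184,000; Quilla: 92,000; Willa: 46,000; Pablo: 46,000; Farrukh: 184,000; Jakob: 184,000

The entire 736,000 passes to the siblings and their issue.
Counting each half-blood sibling's line as half a unit, there are 4 units in 736,000, so one unit is 184,000. Whole-blood lines (Declan, Farrukh, and Jakob) take 184,000 each; half-blood lines (Quilla and Elio) take 92,000 each.
Elio's share (92,000) is divided into 2 shares of 46,000: Willa and Pablo each take 46,000.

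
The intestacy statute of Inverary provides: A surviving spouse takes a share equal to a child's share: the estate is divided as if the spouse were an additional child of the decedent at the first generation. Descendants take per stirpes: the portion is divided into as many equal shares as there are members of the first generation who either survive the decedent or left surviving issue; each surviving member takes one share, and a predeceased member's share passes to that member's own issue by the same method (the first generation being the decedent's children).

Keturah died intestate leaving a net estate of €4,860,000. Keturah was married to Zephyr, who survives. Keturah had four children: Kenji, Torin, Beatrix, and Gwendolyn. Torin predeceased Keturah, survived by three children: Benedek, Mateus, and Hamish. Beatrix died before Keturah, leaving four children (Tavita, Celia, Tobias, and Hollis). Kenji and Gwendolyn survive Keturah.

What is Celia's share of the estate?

Celia receives €243,000.

The spouse counts as an additional share at the children's level, so there are 5 primary shares of €972,000. Zephyr takes one such share (€972,000).
The children's combined portion (€3,888,000) is divided into 4 shares of €972,000: Kenji and Gwendolyn each take €972,000; Torin's €972,000 share passes to Torin's issue; Beatrix's €972,000 share passes to Beatrix's issue.
Torin's share (€972,000) is divided into 3 shares of €324,000: Benedek, Mateus, and Hamish each take €324,000.
Beatrix's share (€972,000) is divided into 4 shares of €243,000: Tavita, Celia, Tobias, and Hollis each take €243,000.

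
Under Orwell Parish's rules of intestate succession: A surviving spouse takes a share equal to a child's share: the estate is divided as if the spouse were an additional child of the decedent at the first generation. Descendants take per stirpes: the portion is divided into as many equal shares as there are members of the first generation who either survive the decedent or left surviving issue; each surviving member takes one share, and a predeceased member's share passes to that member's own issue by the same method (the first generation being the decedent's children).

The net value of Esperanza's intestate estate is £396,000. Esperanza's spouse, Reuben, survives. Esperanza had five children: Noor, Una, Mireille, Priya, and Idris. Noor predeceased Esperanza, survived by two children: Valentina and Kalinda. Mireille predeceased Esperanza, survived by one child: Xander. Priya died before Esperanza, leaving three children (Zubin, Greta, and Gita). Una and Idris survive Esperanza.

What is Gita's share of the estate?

Gita receives £22,000.

The spouse counts as an additional share at the children's level, so there are 6 primary shares of £66,000. Reuben takes one such share (£66,000).
The children's combined portion (£330,000) is divided into 5 shares of £66,000: Una and Idris each take £66,000; Noor's £66,000 share passes to Noor's issue; Mireille's £66,000 share passes to Mireille's issue; Priya's £66,000 share passes to Priya's issue.
Noor's share (£66,000) is divided into 2 shares of £33,000: Valentina and Kalinda each take £33,000.
Mireille's share (£66,000) passes entirely to Xander.
Priya's share (£66,000) is divided into 3 shares of £22,000: Zubin, Greta, and Gita each take £22,000.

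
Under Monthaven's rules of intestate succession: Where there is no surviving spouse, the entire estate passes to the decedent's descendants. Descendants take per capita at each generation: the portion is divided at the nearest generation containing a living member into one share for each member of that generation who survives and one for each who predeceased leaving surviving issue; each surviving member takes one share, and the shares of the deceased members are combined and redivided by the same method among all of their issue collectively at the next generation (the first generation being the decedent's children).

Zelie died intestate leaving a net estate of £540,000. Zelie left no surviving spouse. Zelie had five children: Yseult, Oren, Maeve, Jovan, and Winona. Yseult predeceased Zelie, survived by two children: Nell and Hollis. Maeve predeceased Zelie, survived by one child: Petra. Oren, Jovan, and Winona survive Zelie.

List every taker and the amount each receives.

The entire £540,000 passes to the descendants.
That amount (£540,000) is divided at the children's generation into 5 shares of £108,000. Oren, Jovan, and Winona each take £108,000. The 2 shares of the deceased (Yseult and Maeve) are combined into a pool of £216,000.
That pool (£216,000) is divided at the grandchildren's generation equally among Nell, Hollis, and Petra: £72,000 each.

Nell: £72,000; Hollis: £72,000; Oren: £108,000; Petra: £72,000; Jovan: £108,000; Winona: £108,000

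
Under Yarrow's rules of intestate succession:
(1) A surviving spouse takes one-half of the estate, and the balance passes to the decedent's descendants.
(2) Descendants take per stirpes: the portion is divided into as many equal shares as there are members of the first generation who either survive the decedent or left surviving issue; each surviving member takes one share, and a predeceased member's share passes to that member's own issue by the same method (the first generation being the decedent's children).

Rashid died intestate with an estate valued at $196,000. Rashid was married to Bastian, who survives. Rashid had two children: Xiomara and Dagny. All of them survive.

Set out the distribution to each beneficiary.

Bastian: $98,000; Xiomara: $49,000; Dagny: $49,000

Bastian takes one-half of $196,000 = $98,000. The remaining $98,000 passes to the descendants.
The descendants' portion ($98,000) is divided into 2 shares of $49,000: Xiomara and Dagny each take $49,000.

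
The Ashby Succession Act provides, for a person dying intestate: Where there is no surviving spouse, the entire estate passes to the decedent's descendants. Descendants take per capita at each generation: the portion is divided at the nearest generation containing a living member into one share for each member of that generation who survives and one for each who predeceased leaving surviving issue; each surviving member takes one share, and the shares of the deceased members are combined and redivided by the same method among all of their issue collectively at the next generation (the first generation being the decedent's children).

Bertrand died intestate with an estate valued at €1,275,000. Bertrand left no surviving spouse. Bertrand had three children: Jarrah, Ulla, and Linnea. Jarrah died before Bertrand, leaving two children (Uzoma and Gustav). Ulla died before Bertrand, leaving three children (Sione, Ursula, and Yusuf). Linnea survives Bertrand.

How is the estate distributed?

The entire €1,275,000 passes to the descendants.
That amount (€1,275,000) is divided at the children's generation into 3 shares of €425,000. Linnea takes €425,000. The 2 shares of the deceased (Jarrah and Ulla) are combined into a pool of €850,000.
That pool (€850,000) is divided at the grandchildren's generation equally among Uzoma, Gustav, Sione, Ursula, and Yusuf: €170,000 each.

Uzoma: €170,000; Gustav: €170,000; Sione: €170,000; Ursula: €170,000; Yusuf: €170,000; Linnea: €425,000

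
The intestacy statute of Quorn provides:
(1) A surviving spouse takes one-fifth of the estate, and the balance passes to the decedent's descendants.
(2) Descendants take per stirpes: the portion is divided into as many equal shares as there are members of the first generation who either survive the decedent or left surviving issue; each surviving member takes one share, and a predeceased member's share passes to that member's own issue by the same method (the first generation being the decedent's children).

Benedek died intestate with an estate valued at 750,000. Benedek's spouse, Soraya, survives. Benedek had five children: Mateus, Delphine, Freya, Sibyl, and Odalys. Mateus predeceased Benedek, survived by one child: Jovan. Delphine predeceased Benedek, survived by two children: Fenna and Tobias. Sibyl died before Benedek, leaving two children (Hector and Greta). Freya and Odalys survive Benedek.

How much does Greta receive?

Soraya takes one-fifth of 750,000 = 150,000. The remaining 600,000 passes to the descendants.
The descendants' portion (600,000) is divided into 5 shares of 120,000: Freya and Odalys each take 120,000; Mateus's 120,000 share passes to Mateus's issue; Delphine's 120,000 share passes to Delphine's issue; Sibyl's 120,000 share passes to Sibyl's issue.
Mateus's share (120,000) passes entirely to Jovan.
Delphine's share (120,000) is divided into 2 shares of 60,000: Fenna and Tobias each take 60,000.
Sibyl's share (120,000) is divided into 2 shares of 60,000: Hector and Greta each take 60,000.

Greta receives 60,000.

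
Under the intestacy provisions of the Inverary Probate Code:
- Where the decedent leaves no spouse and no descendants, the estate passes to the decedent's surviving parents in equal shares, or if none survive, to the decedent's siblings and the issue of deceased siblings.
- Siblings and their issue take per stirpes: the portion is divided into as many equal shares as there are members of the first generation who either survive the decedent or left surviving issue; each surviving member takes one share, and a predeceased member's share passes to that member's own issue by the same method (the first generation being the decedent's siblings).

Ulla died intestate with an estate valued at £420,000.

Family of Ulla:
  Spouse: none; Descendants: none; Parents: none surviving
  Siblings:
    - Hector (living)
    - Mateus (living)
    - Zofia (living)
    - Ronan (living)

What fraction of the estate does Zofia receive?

The entire £420,000 passes to the siblings and their issue.
That amount (£420,000) is divided into 4 shares of £105,000: Hector, Mateus, Zofia, and Ronan each take £105,000.

Zofia receives 1/4 of the estate.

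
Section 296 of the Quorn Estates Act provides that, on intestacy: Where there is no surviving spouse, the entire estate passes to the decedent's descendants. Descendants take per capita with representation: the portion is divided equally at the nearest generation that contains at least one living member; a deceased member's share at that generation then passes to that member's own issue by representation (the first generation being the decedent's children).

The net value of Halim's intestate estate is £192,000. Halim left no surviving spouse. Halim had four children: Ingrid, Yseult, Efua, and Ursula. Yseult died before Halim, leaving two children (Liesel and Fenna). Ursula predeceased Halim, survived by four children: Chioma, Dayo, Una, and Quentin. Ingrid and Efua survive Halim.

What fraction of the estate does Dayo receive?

Dayo receives 1/16 of the estate.

The entire £192,000 passes to the descendants.
That amount (£192,000) is divided into 4 shares of £48,000: Ingrid and Efua each take £48,000; Yseult's £48,000 share passes to Yseult's issue; Ursula's £48,000 share passes to Ursula's issue.
Yseult's share (£48,000) is divided into 2 shares of £24,000: Liesel and Fenna each take £24,000.
Ursula's share (£48,000) is divided into 4 shares of £12,000: Chioma, Dayo, Una, and Quentin each take £12,000.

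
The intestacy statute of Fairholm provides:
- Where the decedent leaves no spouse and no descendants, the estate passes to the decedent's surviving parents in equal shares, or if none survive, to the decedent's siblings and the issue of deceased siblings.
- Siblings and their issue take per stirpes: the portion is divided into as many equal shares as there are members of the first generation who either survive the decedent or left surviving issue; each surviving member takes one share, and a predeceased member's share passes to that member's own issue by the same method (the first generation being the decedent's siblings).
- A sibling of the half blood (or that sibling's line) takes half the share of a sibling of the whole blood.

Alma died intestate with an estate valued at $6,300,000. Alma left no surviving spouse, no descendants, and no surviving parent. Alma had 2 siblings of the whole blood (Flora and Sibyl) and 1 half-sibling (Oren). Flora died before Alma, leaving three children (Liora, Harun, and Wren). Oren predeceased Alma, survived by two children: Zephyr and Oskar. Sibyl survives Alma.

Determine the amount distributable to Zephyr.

Zephyr receives $630,000.

The entire $6,300,000 passes to the siblings and their issue.
Counting each half-blood sibling's line as half a unit, there are 5/2 units in $6,300,000, so one unit is $2,520,000. Whole-blood lines (Flora and Sibyl) take $2,520,000 each; half-blood lines (Oren) take $1,260,000 each.
Flora's share ($2,520,000) is divided into 3 shares of $840,000: Liora, Harun, and Wren each take $840,000.
Oren's share ($1,260,000) is divided into 2 shares of $630,000: Zephyr and Oskar each take $630,000.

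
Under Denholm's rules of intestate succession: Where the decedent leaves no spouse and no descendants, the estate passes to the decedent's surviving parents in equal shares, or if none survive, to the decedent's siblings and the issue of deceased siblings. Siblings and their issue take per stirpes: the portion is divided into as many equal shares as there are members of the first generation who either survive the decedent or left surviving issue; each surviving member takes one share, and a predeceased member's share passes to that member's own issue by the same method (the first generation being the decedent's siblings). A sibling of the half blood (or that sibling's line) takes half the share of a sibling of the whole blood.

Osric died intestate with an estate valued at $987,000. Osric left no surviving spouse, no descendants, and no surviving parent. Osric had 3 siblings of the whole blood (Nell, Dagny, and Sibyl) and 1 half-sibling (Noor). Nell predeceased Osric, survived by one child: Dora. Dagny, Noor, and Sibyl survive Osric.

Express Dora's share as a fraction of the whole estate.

Dora receives 2/7 of the estate.

The entire $987,000 passes to the siblings and their issue.
Counting each half-blood sibling's line as half a unit, there are 7/2 units in $987,000, so one unit is $282,000. Whole-blood lines (Nell, Dagny, and Sibyl) take $282,000 each; half-blood lines (Noor) take $141,000 each.
Nell's share ($282,000) passes entirely to Dora.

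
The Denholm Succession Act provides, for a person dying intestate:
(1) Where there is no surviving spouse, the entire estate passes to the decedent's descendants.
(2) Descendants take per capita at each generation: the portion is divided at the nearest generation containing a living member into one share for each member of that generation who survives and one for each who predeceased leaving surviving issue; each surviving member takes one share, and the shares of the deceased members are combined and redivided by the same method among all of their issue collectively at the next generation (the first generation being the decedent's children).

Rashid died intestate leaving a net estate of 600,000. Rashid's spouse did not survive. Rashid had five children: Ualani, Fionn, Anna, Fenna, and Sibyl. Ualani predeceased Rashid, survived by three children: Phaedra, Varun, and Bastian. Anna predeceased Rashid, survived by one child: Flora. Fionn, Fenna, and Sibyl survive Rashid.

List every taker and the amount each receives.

Phaedra: 60,000; Varun: 60,000; Bastian: 60,000; Fionn: 120,000; Flora: 60,000; Fenna: 120,000; Sibyl: 120,000

The entire 600,000 passes to the descendants.
That amount (600,000) is divided at the children's generation into 5 shares of 120,000. Fionn, Fenna, and Sibyl each take 120,000. The 2 shares of the deceased (Ualani and Anna) are combined into a pool of 240,000.
That pool (240,000) is divided at the grandchildren's generation equally among Phaedra, Varun, Bastian, and Flora: 60,000 each.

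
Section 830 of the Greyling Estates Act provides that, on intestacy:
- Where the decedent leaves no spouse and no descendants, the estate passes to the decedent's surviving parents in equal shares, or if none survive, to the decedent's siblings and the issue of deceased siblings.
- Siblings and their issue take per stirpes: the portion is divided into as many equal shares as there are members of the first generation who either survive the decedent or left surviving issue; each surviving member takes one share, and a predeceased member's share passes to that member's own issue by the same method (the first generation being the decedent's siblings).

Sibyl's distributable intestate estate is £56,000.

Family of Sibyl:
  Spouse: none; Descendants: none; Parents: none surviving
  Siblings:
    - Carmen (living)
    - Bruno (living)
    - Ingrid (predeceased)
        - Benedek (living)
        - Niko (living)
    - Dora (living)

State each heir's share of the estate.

The entire £56,000 passes to the siblings and their issue.
That amount (£56,000) is divided into 4 shares of £14,000: Carmen, Bruno, and Dora each take £14,000; Ingrid's £14,000 share passes to Ingrid's issue.
Ingrid's share (£14,000) is divided into 2 shares of £7,000: Benedek and Niko each take £7,000.

Carmen: £14,000; Bruno: £14,000; Benedek: £7,000; Niko: £7,000; Dora: £14,000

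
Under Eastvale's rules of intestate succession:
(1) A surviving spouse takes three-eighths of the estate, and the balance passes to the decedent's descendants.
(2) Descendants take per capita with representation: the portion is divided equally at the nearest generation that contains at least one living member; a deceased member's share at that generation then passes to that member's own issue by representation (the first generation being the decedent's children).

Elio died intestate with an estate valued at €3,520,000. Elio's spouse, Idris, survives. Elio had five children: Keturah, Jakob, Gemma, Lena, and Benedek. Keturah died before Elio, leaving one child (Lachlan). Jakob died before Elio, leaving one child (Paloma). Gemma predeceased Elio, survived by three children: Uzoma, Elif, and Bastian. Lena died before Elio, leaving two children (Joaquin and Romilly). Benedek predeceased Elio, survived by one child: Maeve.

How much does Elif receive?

Idris takes three-eighths of €3,520,000 = €1,320,000. The remaining €2,200,000 passes to the descendants.
No child survives, so the initial division is made at the grandchildren's generation.
The descendants' portion (€2,200,000) is divided into 8 shares of €275,000: Lachlan, Paloma, Uzoma, Elif, Bastian, Joaquin, Romilly, and Maeve each take €275,000.

Elif receives €275,000.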